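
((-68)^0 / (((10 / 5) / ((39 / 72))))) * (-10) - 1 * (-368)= 8767 / 24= 365.29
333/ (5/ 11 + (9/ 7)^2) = 179487/ 1136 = 158.00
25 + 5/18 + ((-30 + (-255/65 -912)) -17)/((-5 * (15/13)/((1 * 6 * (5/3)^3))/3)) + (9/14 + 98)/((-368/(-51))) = 215577773/15456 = 13947.84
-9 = -9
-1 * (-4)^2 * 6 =-96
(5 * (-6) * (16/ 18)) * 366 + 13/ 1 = -9747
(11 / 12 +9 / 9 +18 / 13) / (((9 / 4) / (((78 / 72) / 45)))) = 103 / 2916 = 0.04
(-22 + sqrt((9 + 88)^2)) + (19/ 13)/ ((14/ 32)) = 7129/ 91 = 78.34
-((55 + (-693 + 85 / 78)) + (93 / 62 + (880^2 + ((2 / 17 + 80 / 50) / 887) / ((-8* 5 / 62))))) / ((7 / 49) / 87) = -4618617957148979 / 9801350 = -471222633.33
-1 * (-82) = 82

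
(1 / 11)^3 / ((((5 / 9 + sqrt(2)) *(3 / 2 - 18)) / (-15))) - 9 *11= -198576333 / 2005817 + 810 *sqrt(2) / 2005817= -99.00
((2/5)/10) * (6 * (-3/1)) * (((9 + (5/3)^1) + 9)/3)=-118/25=-4.72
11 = 11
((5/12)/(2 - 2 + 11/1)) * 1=0.04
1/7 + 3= 3.14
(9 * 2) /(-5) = -18 /5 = -3.60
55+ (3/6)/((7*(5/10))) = 386/7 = 55.14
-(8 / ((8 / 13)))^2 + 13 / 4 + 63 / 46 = -15123 / 92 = -164.38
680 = 680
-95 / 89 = -1.07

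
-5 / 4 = -1.25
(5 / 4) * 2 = 5 / 2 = 2.50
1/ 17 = 0.06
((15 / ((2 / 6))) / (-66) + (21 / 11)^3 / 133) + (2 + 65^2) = 213761367 / 50578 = 4226.37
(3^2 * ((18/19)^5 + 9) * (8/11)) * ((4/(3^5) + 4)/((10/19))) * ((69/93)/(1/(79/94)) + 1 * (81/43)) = 17339168322464/14180865897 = 1222.72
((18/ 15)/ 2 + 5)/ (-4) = -7/ 5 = -1.40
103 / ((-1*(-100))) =103 / 100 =1.03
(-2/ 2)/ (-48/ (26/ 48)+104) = -0.06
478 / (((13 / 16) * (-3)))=-7648 / 39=-196.10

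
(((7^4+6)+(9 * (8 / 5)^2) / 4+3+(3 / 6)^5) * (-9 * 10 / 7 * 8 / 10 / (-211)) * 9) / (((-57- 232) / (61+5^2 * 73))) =-147620306439 / 21342650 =-6916.68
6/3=2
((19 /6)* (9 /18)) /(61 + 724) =0.00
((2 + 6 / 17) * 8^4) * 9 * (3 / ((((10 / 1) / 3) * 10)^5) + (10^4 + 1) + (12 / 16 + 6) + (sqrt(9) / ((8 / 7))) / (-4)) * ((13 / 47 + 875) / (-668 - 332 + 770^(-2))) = -551334152297103435676416 / 725684894609375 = -759743183.84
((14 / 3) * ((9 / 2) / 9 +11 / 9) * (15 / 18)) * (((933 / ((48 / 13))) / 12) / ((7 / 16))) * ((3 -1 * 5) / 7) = -626665 / 6804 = -92.10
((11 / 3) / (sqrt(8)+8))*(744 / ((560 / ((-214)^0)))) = 341 / 490 -341*sqrt(2) / 1960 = 0.45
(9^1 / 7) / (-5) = -9 / 35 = -0.26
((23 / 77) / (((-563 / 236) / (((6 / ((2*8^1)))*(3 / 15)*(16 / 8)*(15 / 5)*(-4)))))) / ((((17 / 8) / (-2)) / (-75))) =11724480 / 736967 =15.91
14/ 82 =7/ 41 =0.17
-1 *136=-136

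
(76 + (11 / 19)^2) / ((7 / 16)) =440912 / 2527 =174.48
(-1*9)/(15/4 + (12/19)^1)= -76/37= -2.05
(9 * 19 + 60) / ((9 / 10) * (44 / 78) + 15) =715 / 48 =14.90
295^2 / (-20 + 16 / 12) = -261075 / 56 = -4662.05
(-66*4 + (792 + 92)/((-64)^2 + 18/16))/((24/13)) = -14049841/98331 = -142.88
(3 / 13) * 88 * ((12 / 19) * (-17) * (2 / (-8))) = 13464 / 247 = 54.51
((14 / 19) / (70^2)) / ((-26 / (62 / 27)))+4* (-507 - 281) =-7357240831 / 2334150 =-3152.00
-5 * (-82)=410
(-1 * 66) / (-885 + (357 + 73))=66 / 455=0.15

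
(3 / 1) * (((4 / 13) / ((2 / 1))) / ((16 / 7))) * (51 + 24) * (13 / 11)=1575 / 88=17.90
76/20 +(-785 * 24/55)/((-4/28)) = 132089/55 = 2401.62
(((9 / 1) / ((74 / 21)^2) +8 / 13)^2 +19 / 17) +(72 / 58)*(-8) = -17531950475355 / 2498391552592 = -7.02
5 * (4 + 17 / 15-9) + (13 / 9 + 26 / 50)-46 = -14258 / 225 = -63.37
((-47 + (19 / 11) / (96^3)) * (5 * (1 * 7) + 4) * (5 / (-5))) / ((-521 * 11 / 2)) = -5946310409 / 9295773696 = -0.64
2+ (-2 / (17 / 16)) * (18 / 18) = 2 / 17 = 0.12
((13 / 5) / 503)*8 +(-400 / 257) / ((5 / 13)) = -2588872 / 646355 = -4.01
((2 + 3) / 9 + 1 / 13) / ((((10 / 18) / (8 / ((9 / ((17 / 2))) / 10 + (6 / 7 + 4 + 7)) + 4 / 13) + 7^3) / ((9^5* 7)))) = 1381815569232 / 1815965411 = 760.93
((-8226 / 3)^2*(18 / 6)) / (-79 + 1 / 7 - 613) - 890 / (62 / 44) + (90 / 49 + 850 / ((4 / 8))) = -231961553226 / 7356517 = -31531.44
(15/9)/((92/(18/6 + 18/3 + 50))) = 295/276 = 1.07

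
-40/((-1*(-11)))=-3.64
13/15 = 0.87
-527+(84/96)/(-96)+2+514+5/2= -6535/768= -8.51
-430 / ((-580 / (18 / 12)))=129 / 116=1.11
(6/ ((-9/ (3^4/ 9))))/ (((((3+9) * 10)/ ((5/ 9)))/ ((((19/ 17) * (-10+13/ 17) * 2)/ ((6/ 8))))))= 5966/ 7803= 0.76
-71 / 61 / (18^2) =-71 / 19764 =-0.00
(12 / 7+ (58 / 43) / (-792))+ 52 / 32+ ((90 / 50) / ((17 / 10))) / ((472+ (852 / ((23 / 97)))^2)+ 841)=92393082756863237 / 27682634569883832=3.34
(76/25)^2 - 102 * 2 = -121724/625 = -194.76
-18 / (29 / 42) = -756 / 29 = -26.07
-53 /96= -0.55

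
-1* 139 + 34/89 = -12337/89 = -138.62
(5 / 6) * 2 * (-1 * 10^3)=-5000 / 3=-1666.67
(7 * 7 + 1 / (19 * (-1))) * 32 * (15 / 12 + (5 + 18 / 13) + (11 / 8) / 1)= 3485640 / 247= 14111.90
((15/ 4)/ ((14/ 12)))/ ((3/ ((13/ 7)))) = 195/ 98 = 1.99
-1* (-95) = 95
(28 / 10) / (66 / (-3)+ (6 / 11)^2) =-847 / 6565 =-0.13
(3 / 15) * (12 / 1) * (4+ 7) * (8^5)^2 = 141733920768 / 5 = 28346784153.60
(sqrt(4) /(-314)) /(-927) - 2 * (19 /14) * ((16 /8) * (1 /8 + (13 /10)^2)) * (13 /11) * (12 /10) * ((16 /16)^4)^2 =-3558863417 /254693250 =-13.97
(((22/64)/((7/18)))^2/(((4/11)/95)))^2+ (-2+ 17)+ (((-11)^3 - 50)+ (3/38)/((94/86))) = 40300.02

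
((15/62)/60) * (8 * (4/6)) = 2/93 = 0.02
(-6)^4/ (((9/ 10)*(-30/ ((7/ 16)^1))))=-21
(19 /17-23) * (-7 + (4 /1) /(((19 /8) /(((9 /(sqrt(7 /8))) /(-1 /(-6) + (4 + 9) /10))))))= 2604 /17-1607040 * sqrt(14) /24871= -88.59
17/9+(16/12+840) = 7589/9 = 843.22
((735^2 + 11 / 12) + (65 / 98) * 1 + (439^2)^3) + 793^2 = 4208859686197576709 / 588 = 7157924636390436.58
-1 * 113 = -113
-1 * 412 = -412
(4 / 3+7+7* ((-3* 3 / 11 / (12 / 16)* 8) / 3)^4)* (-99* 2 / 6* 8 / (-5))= 179088968 / 6655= 26910.44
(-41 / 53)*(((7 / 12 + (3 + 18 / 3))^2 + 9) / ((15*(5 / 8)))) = -595361 / 71550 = -8.32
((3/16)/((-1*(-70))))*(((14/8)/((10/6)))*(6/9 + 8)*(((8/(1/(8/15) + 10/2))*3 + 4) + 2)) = 10179/44000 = 0.23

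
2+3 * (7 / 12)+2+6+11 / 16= 199 / 16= 12.44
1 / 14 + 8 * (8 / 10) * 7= 3141 / 70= 44.87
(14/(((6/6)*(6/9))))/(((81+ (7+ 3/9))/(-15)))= -189/53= -3.57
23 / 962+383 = 368469 / 962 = 383.02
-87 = -87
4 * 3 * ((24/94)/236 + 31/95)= 1034976/263435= 3.93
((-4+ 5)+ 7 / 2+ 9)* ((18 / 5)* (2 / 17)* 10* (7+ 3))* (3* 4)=116640 / 17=6861.18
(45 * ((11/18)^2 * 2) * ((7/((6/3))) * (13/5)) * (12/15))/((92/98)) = 539539/2070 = 260.65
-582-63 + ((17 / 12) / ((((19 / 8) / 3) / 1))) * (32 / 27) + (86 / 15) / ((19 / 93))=-1577003 / 2565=-614.82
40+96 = 136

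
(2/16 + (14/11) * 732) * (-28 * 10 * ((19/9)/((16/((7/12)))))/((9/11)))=-381686725/15552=-24542.61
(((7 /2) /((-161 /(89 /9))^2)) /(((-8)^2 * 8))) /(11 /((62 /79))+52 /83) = 20380733 /11571714556416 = 0.00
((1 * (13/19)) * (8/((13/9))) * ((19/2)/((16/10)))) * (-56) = -1260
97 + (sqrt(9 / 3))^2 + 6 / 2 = 103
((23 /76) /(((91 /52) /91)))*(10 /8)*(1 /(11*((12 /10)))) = 7475 /5016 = 1.49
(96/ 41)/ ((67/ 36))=3456/ 2747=1.26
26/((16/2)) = 13/4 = 3.25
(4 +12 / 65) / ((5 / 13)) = 272 / 25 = 10.88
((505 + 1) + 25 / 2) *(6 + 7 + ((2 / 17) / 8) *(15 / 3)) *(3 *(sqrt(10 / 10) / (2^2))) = 162687 / 32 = 5083.97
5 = 5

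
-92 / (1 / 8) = -736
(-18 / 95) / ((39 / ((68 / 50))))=-204 / 30875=-0.01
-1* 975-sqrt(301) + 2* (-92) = -1159-sqrt(301) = -1176.35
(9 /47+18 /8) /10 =459 /1880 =0.24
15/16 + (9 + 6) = 15.94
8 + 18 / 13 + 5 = 187 / 13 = 14.38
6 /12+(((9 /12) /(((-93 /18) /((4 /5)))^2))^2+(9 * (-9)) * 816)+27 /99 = -839304538703647 /12698413750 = -66095.23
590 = 590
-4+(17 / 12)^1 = -31 / 12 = -2.58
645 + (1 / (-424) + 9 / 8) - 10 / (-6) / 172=17670427 / 27348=646.13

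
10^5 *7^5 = 1680700000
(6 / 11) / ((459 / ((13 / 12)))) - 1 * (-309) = 3120295 / 10098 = 309.00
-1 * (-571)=571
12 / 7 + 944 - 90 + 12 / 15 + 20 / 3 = 90634 / 105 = 863.18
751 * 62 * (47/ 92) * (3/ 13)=3282621/ 598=5489.33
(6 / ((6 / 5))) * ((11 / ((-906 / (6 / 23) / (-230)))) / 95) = 110 / 2869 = 0.04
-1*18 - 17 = -35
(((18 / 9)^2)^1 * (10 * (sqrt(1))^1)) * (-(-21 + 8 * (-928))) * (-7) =-2084600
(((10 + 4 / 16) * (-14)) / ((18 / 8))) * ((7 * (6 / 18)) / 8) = -2009 / 108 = -18.60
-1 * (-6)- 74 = -68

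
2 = 2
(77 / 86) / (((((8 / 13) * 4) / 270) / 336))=2837835 / 86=32998.08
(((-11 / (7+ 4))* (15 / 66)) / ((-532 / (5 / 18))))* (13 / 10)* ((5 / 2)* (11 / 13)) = 25 / 76608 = 0.00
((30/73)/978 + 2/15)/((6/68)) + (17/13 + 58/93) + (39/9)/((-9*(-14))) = 31554247787/9063111330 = 3.48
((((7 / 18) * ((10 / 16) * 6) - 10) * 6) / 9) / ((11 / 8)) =-410 / 99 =-4.14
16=16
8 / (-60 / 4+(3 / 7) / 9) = -0.54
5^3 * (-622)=-77750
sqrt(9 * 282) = 3 * sqrt(282) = 50.38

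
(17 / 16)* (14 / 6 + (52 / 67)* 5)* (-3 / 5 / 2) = -21233 / 10720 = -1.98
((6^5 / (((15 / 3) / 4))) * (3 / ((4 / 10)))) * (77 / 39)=1197504 / 13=92115.69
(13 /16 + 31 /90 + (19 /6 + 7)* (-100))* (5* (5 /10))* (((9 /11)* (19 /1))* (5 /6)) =-69460865 /2112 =-32888.67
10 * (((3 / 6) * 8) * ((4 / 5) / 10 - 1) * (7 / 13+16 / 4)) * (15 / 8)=-313.15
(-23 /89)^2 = 529 /7921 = 0.07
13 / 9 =1.44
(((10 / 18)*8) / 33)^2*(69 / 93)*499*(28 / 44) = 4.27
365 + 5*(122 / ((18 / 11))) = 6640 / 9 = 737.78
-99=-99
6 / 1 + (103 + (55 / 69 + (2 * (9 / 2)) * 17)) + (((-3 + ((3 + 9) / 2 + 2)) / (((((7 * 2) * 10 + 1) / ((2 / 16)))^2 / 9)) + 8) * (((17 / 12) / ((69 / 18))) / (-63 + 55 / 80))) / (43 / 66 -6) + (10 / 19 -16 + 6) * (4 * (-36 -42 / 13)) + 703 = 129978345997925993 / 52999480771068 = 2452.45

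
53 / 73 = 0.73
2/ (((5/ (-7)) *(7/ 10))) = -4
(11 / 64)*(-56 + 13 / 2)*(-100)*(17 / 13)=462825 / 416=1112.56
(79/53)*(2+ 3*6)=1580/53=29.81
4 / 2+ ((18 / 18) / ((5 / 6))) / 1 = 16 / 5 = 3.20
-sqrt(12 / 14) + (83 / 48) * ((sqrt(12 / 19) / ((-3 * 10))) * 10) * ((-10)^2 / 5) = -415 * sqrt(57) / 342 - sqrt(42) / 7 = -10.09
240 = 240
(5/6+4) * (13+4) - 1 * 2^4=397/6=66.17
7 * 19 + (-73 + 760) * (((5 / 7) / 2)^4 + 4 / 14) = 13079215 / 38416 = 340.46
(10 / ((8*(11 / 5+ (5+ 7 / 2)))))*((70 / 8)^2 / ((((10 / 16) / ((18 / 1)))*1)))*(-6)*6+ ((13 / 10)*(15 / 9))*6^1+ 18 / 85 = -84221089 / 9095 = -9260.15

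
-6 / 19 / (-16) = 3 / 152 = 0.02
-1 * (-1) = 1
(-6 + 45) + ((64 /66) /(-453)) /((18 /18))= 582979 /14949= 39.00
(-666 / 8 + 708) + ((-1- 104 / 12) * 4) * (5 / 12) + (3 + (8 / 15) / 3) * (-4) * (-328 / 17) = 2612899 / 3060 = 853.89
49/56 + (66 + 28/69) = 37139/552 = 67.28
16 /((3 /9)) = 48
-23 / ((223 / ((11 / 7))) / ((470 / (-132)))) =5405 / 9366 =0.58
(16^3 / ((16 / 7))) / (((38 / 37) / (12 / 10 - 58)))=-9415168 / 95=-99107.03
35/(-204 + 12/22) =-385/2238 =-0.17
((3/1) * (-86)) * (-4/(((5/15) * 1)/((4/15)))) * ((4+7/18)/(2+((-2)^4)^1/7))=190232/225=845.48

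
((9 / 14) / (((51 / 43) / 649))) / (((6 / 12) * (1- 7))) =-27907 / 238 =-117.26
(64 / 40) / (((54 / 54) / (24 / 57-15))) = -2216 / 95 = -23.33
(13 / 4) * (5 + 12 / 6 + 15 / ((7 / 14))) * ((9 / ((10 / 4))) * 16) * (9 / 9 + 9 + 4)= 484848 / 5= 96969.60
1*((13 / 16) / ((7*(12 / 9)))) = 39 / 448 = 0.09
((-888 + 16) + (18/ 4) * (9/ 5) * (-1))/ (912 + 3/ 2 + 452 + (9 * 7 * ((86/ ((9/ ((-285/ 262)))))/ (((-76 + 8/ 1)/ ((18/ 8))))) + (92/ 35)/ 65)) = -71343370280/ 112450979419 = -0.63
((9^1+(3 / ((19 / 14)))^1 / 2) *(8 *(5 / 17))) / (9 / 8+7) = 12288 / 4199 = 2.93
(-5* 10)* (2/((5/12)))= -240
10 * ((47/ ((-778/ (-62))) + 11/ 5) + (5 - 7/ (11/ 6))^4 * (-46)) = -4772088292/ 5695349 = -837.89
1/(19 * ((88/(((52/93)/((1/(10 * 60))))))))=0.20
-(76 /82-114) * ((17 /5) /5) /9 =78812 /9225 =8.54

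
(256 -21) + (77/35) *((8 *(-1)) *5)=147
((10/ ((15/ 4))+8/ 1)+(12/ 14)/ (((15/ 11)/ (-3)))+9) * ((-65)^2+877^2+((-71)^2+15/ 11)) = 13840628.68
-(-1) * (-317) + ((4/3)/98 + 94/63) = -139133/441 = -315.49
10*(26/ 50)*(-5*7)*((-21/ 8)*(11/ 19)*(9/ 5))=189189/ 380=497.87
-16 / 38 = -0.42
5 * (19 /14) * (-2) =-95 /7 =-13.57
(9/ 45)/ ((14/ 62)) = 31/ 35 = 0.89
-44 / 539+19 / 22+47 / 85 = 122321 / 91630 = 1.33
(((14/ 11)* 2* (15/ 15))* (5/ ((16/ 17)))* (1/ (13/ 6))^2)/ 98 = 0.03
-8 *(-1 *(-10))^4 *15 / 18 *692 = -138400000 / 3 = -46133333.33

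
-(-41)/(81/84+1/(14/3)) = 1148/33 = 34.79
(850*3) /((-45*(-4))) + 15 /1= 175 /6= 29.17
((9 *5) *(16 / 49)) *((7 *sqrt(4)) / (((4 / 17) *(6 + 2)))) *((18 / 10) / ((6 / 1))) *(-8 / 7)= -1836 / 49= -37.47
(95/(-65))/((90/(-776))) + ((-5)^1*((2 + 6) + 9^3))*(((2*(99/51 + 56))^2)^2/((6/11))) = -59525040243535908188/48859785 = -1218282893458.00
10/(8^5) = 5/16384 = 0.00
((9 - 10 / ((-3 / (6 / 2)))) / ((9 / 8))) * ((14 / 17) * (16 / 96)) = 1064 / 459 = 2.32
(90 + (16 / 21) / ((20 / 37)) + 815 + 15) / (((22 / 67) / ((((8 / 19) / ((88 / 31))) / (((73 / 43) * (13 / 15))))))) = 227385806 / 803803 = 282.89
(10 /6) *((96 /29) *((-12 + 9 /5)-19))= -4672 /29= -161.10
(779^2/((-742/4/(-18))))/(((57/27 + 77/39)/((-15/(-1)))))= 19170107190/88669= 216198.53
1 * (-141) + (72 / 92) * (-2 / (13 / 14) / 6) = -42243 / 299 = -141.28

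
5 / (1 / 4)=20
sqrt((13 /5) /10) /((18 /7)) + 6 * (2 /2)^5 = 7 * sqrt(26) /180 + 6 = 6.20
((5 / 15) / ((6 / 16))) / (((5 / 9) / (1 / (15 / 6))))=16 / 25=0.64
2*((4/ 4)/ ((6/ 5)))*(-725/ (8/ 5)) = -18125/ 24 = -755.21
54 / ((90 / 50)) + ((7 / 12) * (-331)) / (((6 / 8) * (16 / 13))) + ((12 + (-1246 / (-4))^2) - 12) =13946843 / 144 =96853.08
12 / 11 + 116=1288 / 11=117.09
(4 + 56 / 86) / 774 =100 / 16641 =0.01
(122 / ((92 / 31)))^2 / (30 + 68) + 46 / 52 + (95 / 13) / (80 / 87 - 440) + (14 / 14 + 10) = 37474172591 / 1287236860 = 29.11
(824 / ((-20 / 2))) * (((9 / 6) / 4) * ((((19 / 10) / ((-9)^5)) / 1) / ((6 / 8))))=1957 / 1476225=0.00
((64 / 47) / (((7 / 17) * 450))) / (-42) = -272 / 1554525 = -0.00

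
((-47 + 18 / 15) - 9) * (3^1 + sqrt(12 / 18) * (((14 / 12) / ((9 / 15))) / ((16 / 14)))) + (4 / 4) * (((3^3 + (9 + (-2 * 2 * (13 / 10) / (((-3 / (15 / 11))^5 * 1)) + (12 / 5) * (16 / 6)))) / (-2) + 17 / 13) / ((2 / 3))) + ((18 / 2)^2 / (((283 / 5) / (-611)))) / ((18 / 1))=-1439150459733 / 5925066290 - 6713 * sqrt(6) / 216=-319.02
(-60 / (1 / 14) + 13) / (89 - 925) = 827 / 836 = 0.99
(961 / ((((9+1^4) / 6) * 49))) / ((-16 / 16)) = -2883 / 245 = -11.77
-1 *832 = -832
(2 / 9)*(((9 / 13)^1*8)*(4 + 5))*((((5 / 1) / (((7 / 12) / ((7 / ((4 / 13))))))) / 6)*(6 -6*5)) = -8640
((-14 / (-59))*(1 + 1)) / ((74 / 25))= 350 / 2183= 0.16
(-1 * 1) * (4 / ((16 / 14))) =-7 / 2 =-3.50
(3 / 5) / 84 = 1 / 140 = 0.01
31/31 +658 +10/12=3959/6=659.83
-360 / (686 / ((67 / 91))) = -0.39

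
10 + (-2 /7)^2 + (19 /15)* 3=3401 /245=13.88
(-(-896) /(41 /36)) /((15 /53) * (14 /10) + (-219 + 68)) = -854784 /163631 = -5.22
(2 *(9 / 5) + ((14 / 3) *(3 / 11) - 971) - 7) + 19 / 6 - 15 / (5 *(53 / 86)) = -974.83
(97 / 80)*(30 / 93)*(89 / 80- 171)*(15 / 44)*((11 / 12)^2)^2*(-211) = 370240273007 / 109707264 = 3374.80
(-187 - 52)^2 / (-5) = -57121 / 5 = -11424.20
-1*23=-23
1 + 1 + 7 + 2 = 11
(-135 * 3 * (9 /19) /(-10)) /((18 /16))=324 /19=17.05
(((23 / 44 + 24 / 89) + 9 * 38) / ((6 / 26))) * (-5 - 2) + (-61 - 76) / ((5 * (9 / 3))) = -611317117 / 58740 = -10407.17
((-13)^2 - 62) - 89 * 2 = -71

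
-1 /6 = -0.17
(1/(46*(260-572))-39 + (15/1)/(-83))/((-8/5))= 233363935/9529728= 24.49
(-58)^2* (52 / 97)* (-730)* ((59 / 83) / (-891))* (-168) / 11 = -421912341760 / 26302617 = -16040.70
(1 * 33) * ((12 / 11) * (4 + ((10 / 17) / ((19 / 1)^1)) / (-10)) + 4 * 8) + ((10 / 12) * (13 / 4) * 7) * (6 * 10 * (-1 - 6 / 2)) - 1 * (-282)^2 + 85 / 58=-1552536149 / 18734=-82872.65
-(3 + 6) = -9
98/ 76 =49/ 38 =1.29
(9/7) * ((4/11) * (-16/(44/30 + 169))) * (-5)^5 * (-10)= -270000000/196889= -1371.33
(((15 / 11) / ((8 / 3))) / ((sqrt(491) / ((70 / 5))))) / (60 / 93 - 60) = -1953 * sqrt(491) / 7950272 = -0.01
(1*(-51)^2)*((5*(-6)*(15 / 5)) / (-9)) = 26010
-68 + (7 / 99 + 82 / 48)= -52447 / 792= -66.22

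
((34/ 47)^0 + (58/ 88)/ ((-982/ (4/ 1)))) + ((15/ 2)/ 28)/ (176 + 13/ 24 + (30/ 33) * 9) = 3682915227/ 3687467938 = 1.00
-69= -69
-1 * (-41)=41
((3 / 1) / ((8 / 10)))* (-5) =-75 / 4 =-18.75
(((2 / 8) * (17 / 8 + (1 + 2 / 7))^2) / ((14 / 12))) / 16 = 109443 / 702464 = 0.16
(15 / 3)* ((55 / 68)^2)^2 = 45753125 / 21381376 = 2.14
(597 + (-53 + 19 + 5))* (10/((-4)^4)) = 355/16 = 22.19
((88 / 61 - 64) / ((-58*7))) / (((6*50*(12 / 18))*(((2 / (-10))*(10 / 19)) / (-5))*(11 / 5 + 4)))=9063 / 1535492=0.01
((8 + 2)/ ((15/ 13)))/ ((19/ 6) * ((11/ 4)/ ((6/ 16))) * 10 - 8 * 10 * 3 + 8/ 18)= -13/ 11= -1.18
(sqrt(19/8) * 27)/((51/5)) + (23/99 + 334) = 45 * sqrt(38)/68 + 33089/99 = 338.31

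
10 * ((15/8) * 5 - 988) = -39145/4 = -9786.25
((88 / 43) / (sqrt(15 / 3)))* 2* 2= 352* sqrt(5) / 215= 3.66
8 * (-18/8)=-18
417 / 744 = 139 / 248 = 0.56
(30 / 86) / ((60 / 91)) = 91 / 172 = 0.53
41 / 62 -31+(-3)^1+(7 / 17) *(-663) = -18993 / 62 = -306.34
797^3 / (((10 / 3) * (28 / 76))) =28856909661 / 70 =412241566.59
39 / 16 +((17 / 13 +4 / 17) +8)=42363 / 3536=11.98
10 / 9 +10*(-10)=-890 / 9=-98.89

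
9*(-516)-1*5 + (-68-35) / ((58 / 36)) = -136675 / 29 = -4712.93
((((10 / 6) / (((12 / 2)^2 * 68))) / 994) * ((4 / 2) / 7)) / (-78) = -5 / 1992882528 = -0.00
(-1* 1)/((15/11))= -11/15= -0.73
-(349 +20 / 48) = -4193 / 12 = -349.42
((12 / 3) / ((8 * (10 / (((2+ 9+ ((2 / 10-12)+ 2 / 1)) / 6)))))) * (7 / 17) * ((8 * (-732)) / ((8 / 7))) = -8967 / 425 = -21.10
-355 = -355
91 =91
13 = 13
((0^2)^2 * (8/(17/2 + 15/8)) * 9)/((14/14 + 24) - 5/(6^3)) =0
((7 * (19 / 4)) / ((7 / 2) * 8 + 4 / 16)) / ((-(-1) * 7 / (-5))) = -95 / 113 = -0.84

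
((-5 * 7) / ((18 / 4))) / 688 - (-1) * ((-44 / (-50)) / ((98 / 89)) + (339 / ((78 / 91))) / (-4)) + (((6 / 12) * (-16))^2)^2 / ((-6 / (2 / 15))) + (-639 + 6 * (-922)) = -1005056279 / 158025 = -6360.11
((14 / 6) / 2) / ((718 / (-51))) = -119 / 1436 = -0.08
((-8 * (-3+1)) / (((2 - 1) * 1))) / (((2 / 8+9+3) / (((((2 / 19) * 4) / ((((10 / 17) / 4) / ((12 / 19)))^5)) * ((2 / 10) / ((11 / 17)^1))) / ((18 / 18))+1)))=98923078436180672 / 396214529046875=249.67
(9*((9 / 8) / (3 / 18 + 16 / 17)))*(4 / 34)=243 / 226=1.08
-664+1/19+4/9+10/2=-112604/171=-658.50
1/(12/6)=1/2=0.50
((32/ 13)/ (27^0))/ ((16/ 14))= 28/ 13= 2.15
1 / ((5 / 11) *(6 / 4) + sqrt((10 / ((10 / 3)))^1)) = 0.41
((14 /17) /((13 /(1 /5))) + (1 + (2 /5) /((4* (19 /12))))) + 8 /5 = 56179 /20995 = 2.68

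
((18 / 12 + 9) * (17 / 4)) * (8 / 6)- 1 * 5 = 109 / 2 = 54.50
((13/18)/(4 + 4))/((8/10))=65/576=0.11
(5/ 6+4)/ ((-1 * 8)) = -29/ 48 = -0.60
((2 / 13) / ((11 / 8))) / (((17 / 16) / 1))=256 / 2431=0.11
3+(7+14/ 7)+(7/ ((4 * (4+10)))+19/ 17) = 1801/ 136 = 13.24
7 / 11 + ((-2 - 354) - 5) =-3964 / 11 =-360.36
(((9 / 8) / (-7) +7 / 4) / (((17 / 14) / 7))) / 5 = 623 / 340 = 1.83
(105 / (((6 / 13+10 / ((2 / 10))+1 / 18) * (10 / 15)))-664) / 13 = -7812289 / 153673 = -50.84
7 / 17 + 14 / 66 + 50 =28400 / 561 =50.62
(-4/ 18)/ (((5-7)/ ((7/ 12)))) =7/ 108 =0.06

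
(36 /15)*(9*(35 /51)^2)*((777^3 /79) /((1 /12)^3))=2383165070818560 /22831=104382859744.14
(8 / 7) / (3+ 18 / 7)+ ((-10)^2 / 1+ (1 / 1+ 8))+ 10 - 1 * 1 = 4610 / 39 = 118.21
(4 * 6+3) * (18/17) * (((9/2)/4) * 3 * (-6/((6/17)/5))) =-8201.25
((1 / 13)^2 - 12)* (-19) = 38513 / 169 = 227.89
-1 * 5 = -5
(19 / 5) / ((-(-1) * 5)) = 19 / 25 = 0.76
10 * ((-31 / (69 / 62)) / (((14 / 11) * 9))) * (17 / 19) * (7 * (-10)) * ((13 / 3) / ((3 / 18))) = 467238200 / 11799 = 39599.81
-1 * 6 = -6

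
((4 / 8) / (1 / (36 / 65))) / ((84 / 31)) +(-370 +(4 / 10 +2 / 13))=-336103 / 910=-369.34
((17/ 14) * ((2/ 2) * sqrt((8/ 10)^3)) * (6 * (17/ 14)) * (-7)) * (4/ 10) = -6936 * sqrt(5)/ 875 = -17.72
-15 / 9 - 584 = -1757 / 3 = -585.67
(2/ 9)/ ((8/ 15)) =5/ 12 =0.42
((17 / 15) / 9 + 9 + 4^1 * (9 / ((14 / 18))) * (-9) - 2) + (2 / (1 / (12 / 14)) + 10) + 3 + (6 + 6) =-361681 / 945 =-382.73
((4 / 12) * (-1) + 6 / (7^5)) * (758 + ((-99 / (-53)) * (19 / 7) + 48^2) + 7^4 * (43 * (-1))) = 623967718030 / 18706191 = 33356.21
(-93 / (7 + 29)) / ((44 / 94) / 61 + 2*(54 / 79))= -7021283 / 3736488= -1.88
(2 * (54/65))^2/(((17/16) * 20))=0.13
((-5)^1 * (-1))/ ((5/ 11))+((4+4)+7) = 26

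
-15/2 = -7.50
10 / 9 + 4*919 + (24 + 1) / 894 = 9862087 / 2682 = 3677.14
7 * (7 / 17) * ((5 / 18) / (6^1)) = 245 / 1836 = 0.13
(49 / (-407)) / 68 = -49 / 27676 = -0.00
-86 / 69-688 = -47558 / 69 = -689.25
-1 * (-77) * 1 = 77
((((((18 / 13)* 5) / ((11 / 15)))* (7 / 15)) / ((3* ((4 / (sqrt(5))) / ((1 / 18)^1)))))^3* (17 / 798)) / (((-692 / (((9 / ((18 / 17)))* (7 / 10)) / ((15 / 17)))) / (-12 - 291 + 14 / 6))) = 1727287975* sqrt(5) / 652292847258624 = 0.00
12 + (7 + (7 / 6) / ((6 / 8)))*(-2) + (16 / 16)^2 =-37 / 9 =-4.11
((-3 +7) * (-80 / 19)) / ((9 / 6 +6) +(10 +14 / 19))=-0.92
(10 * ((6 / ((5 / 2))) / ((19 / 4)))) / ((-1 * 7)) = -96 / 133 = -0.72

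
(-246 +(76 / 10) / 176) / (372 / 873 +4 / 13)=-409400043 / 1221440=-335.18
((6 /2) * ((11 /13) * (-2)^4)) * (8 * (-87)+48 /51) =-6238848 /221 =-28230.08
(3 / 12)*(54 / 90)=3 / 20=0.15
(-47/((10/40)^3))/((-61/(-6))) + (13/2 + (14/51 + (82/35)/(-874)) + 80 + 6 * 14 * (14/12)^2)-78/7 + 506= 5439298499/13595070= 400.09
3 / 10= 0.30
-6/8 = -3/4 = -0.75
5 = 5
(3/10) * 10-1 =2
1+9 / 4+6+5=57 / 4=14.25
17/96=0.18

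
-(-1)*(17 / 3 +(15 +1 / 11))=685 / 33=20.76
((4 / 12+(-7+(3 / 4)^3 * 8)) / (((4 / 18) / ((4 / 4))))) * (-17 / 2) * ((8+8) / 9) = 1343 / 6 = 223.83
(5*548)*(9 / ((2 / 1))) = 12330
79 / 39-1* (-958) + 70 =40171 / 39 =1030.03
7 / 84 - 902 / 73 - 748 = -665999 / 876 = -760.27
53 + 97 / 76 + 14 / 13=54689 / 988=55.35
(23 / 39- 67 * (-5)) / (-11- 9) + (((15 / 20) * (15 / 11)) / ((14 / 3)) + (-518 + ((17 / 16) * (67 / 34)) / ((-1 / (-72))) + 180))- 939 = -137274377 / 120120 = -1142.81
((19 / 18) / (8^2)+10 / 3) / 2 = 3859 / 2304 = 1.67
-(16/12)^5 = -1024/243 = -4.21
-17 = -17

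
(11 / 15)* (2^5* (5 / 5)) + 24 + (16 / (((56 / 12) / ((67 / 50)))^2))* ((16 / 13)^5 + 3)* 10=169606764266 / 1364501775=124.30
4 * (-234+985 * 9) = 34524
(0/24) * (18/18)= 0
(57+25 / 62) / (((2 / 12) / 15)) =160155 / 31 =5166.29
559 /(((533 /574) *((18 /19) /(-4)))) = -22876 /9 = -2541.78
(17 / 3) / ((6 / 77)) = 1309 / 18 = 72.72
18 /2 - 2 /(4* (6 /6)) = 8.50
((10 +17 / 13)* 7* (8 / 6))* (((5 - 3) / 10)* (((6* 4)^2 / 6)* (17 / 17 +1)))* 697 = 183606528 / 65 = 2824715.82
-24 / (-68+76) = -3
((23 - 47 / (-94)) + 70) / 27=187 / 54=3.46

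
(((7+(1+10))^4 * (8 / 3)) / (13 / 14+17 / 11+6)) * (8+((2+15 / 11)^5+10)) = 6291718675200 / 424589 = 14818374.18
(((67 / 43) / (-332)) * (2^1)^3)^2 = 17956 / 12737761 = 0.00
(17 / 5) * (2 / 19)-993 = -94301 / 95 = -992.64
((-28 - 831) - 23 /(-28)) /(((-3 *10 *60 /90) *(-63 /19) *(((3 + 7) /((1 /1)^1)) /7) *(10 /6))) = -456551 /84000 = -5.44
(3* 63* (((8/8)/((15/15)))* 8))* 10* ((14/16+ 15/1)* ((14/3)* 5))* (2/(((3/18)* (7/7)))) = 67208400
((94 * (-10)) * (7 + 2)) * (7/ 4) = -14805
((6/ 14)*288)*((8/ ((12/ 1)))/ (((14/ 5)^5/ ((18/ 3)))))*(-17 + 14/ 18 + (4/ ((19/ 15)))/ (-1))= -124275000/ 2235331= -55.60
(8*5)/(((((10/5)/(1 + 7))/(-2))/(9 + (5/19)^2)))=-1047680/361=-2902.16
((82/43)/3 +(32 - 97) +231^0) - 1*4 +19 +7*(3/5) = -28486/645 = -44.16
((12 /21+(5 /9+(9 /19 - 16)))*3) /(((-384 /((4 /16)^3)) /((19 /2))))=4309 /258048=0.02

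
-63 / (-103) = 63 / 103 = 0.61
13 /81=0.16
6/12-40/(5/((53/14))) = -417/14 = -29.79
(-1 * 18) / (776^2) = -9 / 301088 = -0.00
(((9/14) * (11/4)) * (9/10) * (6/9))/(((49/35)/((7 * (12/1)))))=891/14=63.64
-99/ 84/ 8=-33/ 224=-0.15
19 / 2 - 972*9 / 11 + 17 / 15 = -258931 / 330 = -784.64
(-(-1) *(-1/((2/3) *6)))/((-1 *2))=1/8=0.12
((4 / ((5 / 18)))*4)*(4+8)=3456 / 5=691.20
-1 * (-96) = 96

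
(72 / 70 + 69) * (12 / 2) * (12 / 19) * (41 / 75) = 126936 / 875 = 145.07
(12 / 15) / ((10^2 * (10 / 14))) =0.01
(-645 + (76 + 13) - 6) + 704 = 142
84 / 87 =28 / 29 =0.97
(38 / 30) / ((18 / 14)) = 133 / 135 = 0.99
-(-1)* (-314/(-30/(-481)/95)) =-1434823/3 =-478274.33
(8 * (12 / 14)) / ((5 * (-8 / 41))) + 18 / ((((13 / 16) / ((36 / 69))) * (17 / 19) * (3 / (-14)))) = -67.31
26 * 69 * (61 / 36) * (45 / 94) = 273585 / 188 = 1455.24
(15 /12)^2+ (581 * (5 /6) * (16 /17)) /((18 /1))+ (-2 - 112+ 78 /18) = -607997 /7344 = -82.79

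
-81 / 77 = -1.05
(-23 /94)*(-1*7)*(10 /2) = 805 /94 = 8.56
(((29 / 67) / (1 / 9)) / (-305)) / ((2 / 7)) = -1827 / 40870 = -0.04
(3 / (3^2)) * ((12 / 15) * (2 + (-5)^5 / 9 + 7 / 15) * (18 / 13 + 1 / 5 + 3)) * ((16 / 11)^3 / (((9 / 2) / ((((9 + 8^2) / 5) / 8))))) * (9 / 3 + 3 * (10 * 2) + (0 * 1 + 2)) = -1382365413376 / 40429125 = -34192.32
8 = 8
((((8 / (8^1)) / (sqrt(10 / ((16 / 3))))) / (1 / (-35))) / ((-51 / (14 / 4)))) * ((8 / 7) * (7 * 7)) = 2744 * sqrt(30) / 153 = 98.23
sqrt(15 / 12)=sqrt(5) / 2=1.12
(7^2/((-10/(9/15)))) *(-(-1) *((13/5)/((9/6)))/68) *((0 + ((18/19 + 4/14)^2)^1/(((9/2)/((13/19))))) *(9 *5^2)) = -2272712/583015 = -3.90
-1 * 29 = -29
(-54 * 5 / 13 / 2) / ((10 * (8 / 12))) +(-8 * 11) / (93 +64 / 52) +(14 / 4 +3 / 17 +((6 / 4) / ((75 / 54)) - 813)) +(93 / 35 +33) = -839331919 / 1082900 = -775.08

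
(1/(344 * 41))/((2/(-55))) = -55/28208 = -0.00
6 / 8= 3 / 4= 0.75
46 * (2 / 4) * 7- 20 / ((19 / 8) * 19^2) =160.98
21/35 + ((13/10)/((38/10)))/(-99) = 11221/18810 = 0.60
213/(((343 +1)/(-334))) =-35571/172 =-206.81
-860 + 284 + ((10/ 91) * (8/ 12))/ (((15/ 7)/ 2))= -575.93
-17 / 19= -0.89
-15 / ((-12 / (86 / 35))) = 43 / 14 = 3.07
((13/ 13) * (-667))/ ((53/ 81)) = -54027/ 53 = -1019.38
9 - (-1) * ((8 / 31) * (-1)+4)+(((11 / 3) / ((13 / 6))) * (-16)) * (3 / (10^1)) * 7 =-88901 / 2015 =-44.12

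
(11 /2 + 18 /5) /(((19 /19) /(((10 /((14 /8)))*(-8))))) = -416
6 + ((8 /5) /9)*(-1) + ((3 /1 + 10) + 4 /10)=173 /9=19.22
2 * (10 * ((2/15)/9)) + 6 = 170/27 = 6.30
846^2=715716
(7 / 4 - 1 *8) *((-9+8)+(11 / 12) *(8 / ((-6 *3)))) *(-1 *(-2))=475 / 27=17.59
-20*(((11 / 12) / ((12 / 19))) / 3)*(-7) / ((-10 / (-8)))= 1463 / 27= 54.19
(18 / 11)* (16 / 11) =288 / 121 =2.38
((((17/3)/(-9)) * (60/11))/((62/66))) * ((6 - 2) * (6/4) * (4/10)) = -272/31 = -8.77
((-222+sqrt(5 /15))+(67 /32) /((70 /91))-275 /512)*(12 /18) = -562727 /3840+2*sqrt(3) /9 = -146.16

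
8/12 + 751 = 2255/3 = 751.67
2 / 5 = 0.40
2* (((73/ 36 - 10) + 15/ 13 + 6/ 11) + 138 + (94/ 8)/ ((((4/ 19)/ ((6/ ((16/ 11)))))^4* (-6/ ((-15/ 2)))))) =46745843233883069/ 10796138496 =4329866.95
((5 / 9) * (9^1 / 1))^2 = 25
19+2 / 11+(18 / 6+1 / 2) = 22.68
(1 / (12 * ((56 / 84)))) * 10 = 5 / 4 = 1.25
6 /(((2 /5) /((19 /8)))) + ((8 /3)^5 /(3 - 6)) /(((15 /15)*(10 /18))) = -146719 /3240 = -45.28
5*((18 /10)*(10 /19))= 90 /19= 4.74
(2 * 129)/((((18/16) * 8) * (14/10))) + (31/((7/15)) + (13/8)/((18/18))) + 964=176825/168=1052.53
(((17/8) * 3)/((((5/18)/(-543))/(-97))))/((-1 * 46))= -24175989/920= -26278.25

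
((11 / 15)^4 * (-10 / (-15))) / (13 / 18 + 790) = 0.00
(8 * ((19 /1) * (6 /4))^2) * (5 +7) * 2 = 155952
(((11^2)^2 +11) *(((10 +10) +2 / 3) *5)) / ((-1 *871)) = -1514040 / 871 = -1738.28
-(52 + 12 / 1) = -64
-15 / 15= -1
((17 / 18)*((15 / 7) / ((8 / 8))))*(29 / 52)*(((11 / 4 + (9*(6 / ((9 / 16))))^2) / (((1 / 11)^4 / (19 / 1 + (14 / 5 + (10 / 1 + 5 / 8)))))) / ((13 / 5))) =1726075027496875 / 908544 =1899825465.25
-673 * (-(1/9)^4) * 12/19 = 0.06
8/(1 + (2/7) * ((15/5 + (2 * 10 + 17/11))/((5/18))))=0.30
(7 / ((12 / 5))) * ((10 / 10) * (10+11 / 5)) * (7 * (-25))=-74725 / 12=-6227.08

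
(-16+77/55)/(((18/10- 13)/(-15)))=-19.55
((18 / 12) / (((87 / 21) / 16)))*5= 840 / 29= 28.97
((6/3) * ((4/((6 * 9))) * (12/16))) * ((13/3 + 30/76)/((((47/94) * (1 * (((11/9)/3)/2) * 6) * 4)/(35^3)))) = 2100875/228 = 9214.36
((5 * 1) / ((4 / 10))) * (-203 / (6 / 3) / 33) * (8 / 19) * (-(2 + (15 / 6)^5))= 5394725 / 3344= 1613.26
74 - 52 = 22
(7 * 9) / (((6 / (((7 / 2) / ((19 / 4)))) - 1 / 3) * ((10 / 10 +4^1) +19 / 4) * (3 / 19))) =2793 / 533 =5.24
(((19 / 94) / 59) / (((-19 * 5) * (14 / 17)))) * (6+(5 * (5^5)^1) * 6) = -398463 / 97055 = -4.11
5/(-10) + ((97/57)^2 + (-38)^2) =1446.40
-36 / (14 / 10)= -180 / 7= -25.71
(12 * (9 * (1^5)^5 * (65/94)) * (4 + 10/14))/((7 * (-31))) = -115830/71393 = -1.62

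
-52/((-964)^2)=-13/232324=-0.00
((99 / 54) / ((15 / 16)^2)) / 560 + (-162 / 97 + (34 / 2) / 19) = -33597941 / 43540875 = -0.77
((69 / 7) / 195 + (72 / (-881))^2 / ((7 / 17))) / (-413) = -23580023 / 145852294315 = -0.00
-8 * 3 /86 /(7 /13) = -156 /301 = -0.52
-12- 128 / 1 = -140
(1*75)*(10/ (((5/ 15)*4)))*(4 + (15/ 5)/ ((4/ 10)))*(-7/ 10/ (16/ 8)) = -36225/ 16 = -2264.06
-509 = -509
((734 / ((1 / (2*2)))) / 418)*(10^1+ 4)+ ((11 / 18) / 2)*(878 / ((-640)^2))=151526794861 / 1540915200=98.34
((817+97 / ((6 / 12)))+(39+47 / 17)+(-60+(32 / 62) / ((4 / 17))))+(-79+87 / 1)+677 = 1679.96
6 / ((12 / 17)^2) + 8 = 481 / 24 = 20.04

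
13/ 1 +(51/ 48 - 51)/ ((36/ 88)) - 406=-37085/ 72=-515.07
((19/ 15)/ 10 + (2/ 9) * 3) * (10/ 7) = 17/ 15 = 1.13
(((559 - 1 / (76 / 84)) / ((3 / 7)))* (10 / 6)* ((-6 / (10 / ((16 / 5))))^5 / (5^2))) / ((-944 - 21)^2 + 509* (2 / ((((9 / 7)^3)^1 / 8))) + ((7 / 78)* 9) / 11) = -17519476928937984 / 7234611837595703125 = -0.00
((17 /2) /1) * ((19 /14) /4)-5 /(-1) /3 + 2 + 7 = 13.55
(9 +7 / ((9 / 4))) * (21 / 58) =763 / 174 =4.39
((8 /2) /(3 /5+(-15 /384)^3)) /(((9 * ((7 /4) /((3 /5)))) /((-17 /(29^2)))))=-570425344 /111102366291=-0.01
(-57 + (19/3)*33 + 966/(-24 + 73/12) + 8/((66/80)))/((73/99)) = 2294112/15695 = 146.17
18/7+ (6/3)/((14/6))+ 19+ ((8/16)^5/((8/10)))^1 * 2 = 10083/448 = 22.51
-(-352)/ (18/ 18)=352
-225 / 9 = -25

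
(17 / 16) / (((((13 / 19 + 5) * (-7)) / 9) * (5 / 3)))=-323 / 2240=-0.14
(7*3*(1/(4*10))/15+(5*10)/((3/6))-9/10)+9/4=20277/200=101.38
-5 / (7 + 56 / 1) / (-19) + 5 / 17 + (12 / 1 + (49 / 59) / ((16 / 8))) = 30527545 / 2401182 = 12.71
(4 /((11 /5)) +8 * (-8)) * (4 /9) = -304 /11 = -27.64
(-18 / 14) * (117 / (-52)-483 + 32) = 2331 / 4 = 582.75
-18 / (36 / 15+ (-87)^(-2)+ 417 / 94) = -64033740 / 24319667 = -2.63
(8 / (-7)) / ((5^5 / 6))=-48 / 21875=-0.00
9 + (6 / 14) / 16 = 1011 / 112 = 9.03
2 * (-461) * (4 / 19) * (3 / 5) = -11064 / 95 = -116.46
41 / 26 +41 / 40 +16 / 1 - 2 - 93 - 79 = -80807 / 520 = -155.40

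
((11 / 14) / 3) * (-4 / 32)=-11 / 336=-0.03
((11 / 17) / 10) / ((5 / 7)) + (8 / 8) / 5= 247 / 850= 0.29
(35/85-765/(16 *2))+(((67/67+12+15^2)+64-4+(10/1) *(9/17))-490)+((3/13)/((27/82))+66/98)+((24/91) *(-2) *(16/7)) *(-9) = -617435489/3118752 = -197.98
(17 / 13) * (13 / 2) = 17 / 2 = 8.50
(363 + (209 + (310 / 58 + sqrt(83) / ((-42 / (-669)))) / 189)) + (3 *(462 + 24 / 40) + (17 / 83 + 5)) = 1965.80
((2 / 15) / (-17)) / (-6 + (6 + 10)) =-1 / 1275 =-0.00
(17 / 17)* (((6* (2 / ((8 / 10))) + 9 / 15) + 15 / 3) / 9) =103 / 45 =2.29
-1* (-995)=995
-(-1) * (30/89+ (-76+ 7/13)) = -86919/1157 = -75.12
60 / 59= 1.02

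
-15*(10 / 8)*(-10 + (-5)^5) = 58781.25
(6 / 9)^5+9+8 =4163 / 243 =17.13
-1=-1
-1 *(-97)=97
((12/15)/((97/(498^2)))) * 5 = 992016/97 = 10226.97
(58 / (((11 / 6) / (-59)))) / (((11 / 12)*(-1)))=246384 / 121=2036.23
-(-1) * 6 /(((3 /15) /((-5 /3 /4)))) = -25 /2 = -12.50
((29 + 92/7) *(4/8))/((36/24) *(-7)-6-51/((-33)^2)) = -1.27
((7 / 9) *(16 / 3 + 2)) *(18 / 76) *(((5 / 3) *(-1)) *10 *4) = -15400 / 171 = -90.06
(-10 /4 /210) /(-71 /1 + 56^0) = 0.00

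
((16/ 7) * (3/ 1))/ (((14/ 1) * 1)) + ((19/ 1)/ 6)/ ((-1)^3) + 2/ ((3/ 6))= 389/ 294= 1.32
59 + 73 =132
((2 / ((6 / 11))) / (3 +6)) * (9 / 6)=11 / 18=0.61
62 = 62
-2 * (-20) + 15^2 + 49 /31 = 8264 /31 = 266.58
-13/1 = -13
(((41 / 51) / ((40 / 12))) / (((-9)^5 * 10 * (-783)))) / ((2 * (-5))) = -41 / 786001239000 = -0.00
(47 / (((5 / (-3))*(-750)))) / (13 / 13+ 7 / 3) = 141 / 12500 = 0.01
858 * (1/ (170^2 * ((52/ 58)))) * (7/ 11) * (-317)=-6.68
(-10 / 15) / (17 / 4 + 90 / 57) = -152 / 1329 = -0.11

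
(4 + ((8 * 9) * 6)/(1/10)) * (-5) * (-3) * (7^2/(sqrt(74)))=1589070 * sqrt(74)/37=369451.27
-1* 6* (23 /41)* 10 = -1380 /41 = -33.66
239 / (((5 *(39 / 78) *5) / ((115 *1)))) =10994 / 5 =2198.80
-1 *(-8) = 8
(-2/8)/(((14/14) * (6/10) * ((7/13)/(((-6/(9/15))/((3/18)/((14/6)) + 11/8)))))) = 1300/243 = 5.35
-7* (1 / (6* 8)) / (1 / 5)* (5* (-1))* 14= 1225 / 24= 51.04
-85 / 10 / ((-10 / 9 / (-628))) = -24021 / 5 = -4804.20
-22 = -22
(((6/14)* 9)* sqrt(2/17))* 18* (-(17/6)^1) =-81* sqrt(34)/7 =-67.47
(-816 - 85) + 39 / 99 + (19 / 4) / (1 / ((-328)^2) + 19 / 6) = -30324764344 / 33727683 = -899.11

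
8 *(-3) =-24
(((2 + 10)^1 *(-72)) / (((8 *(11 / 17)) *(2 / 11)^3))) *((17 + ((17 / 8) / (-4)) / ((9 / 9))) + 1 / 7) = -206660619 / 448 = -461296.02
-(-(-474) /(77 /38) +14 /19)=-343306 /1463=-234.66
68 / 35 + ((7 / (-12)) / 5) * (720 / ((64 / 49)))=-34927 / 560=-62.37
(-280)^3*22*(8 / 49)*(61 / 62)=-2404864000 / 31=-77576258.06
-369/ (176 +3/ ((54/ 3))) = -2214/ 1057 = -2.09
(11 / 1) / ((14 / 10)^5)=34375 / 16807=2.05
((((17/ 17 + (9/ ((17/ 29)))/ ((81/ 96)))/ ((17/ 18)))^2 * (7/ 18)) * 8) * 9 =966108528/ 83521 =11567.25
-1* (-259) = 259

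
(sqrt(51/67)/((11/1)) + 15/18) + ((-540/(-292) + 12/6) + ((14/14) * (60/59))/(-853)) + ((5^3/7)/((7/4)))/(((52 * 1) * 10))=sqrt(3417)/737 + 33005185607/7020767481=4.78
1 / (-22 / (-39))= 1.77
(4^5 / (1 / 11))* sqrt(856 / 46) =22528* sqrt(2461) / 23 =48590.42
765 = 765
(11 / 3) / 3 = 11 / 9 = 1.22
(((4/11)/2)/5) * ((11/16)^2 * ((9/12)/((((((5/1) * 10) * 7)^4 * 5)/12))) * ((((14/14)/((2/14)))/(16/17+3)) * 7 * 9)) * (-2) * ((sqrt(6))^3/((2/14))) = -45441 * sqrt(6)/2345000000000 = -0.00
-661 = -661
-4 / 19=-0.21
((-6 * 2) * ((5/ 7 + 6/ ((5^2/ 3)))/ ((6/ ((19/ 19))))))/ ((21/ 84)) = -2008/ 175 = -11.47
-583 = -583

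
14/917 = 2/131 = 0.02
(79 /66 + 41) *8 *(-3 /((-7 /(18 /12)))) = 16710 /77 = 217.01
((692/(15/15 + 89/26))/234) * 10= 1384/207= 6.69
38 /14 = 19 /7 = 2.71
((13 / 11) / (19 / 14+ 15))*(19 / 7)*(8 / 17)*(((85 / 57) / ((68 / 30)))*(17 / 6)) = 1300 / 7557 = 0.17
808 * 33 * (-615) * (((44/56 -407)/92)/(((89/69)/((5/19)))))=174857762475/11837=14772135.04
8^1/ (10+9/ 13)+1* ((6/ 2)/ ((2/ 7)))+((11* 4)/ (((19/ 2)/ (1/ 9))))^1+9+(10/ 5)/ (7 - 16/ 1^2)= 20.54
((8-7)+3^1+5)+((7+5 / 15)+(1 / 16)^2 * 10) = 6287 / 384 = 16.37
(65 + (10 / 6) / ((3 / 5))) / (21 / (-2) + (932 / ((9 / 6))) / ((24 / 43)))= 1220 / 19849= 0.06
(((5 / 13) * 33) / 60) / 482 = 11 / 25064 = 0.00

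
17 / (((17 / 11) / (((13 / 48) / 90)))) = 143 / 4320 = 0.03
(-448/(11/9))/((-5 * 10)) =2016/275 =7.33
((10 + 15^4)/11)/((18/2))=50635/99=511.46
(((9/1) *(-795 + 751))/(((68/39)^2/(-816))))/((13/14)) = 1945944/17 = 114467.29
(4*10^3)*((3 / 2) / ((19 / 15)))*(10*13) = 11700000 / 19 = 615789.47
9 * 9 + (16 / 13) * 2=1085 / 13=83.46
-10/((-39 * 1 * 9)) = 10/351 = 0.03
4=4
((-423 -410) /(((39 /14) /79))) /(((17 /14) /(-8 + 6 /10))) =28072492 /195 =143961.50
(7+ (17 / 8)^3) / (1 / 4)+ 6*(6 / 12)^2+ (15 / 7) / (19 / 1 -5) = 68.04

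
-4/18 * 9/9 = -2/9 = -0.22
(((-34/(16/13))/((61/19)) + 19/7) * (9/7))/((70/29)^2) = -1.30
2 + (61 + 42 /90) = 952 /15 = 63.47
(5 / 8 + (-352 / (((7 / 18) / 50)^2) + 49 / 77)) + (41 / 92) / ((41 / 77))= -577082671897 / 99176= -5818773.41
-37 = -37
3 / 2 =1.50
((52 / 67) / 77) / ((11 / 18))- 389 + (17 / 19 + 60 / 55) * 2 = -415132105 / 1078231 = -385.01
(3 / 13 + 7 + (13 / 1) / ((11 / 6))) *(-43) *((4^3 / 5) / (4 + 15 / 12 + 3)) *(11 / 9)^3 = -247988224 / 142155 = -1744.49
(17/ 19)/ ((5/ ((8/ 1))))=136/ 95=1.43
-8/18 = -4/9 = -0.44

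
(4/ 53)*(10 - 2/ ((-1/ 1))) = 48/ 53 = 0.91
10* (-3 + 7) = 40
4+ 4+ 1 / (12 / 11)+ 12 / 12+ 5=14.92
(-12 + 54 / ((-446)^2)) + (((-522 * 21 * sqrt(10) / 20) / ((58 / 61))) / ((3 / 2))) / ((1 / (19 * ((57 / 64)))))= -4161969 * sqrt(10) / 640 - 1193469 / 99458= -20576.53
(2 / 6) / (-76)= -0.00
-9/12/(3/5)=-5/4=-1.25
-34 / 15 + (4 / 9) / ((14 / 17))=-544 / 315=-1.73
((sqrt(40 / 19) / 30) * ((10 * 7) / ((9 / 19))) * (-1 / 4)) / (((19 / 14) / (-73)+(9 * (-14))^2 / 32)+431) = -14308 * sqrt(190) / 102330297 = -0.00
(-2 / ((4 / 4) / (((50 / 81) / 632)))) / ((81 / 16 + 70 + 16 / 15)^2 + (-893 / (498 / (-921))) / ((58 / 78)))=-192560000 / 790243699925457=-0.00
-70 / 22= -35 / 11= -3.18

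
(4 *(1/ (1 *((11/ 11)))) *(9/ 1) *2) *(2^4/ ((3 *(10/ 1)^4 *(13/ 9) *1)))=216/ 8125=0.03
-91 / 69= -1.32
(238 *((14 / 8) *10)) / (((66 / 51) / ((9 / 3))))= 212415 / 22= 9655.23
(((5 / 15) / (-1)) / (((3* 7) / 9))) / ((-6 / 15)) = 5 / 14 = 0.36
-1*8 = -8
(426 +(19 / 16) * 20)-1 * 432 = 71 / 4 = 17.75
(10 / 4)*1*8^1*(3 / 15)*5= 20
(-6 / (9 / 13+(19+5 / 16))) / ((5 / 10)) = -832 / 1387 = -0.60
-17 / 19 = -0.89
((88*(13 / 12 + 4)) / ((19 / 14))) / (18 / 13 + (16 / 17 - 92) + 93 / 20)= -83042960 / 21420999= -3.88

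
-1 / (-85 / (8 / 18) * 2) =0.00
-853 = -853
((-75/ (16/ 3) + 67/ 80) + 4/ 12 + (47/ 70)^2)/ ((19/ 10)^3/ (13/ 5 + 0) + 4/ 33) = -52303823/ 11600603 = -4.51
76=76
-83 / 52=-1.60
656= 656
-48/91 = -0.53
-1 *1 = -1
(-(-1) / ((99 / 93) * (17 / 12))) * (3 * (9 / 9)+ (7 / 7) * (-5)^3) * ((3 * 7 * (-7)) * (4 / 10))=4447632 / 935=4756.83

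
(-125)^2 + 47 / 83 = 1296922 / 83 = 15625.57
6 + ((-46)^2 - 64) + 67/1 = 2125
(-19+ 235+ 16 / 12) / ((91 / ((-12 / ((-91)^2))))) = -2608 / 753571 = -0.00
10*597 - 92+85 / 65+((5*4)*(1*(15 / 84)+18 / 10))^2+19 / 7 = 4744325 / 637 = 7447.92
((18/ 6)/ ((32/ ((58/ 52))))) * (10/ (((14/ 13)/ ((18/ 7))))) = 3915/ 1568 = 2.50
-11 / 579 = -0.02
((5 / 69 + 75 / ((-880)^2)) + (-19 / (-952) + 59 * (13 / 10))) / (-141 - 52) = -97658557181 / 245441898240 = -0.40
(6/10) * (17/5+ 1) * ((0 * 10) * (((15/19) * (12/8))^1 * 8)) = 0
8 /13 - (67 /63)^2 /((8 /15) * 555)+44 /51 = 1.47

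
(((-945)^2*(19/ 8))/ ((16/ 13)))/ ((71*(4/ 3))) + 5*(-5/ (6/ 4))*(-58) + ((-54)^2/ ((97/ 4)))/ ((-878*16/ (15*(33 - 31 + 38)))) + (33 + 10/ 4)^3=296765101474841/ 4643931648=63903.85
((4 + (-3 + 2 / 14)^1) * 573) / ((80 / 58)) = 16617 / 35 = 474.77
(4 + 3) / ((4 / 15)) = 105 / 4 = 26.25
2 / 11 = 0.18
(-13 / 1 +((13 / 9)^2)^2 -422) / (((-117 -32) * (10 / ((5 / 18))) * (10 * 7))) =1412737 / 1231762140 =0.00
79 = 79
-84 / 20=-4.20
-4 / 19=-0.21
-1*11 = -11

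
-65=-65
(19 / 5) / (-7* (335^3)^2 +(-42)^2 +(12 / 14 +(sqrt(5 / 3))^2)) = -399 / 1038857982721923890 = -0.00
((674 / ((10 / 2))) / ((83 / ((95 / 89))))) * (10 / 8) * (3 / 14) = 96045 / 206836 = 0.46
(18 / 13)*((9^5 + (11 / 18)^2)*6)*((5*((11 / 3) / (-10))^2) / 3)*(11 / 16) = 25464688007 / 336960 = 75571.84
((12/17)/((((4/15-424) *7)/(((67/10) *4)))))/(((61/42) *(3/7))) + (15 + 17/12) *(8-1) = 324586277/2824788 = 114.91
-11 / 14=-0.79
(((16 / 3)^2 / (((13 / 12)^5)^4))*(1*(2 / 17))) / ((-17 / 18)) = -0.71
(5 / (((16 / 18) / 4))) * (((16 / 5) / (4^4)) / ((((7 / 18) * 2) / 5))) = 405 / 224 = 1.81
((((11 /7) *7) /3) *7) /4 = 77 /12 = 6.42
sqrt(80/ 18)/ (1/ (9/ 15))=2 * sqrt(10)/ 5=1.26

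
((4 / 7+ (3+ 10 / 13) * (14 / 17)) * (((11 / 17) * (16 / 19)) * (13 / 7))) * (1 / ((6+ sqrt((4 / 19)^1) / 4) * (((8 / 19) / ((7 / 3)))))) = 19013984 / 5532905- 250184 * sqrt(19) / 16598715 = 3.37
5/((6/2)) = 5/3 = 1.67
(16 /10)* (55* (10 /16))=55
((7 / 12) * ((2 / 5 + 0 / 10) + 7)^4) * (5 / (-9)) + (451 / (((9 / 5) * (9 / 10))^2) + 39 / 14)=-18305415277 / 22963500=-797.15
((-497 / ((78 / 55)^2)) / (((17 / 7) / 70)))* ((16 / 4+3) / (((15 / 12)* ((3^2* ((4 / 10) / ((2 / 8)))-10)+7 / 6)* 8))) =-2578373875 / 2878746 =-895.66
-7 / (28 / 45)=-45 / 4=-11.25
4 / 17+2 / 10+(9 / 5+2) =72 / 17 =4.24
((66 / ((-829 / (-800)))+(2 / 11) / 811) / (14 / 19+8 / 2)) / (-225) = -4474789351 / 74879528625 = -0.06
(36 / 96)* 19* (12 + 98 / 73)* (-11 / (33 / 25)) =-231325 / 292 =-792.21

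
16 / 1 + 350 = 366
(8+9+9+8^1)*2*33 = 2244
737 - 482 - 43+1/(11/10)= 212.91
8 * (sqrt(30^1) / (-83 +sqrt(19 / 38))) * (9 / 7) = -11952 * sqrt(30) / 96439 - 144 * sqrt(15) / 96439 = -0.68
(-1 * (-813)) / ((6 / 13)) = 3523 / 2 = 1761.50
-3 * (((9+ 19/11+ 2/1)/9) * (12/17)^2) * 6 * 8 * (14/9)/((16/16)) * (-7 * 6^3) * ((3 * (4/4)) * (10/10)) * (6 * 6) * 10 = 819354009600/3179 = 257739543.76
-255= -255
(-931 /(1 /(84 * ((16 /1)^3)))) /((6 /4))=-213549056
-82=-82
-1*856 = -856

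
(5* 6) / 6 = 5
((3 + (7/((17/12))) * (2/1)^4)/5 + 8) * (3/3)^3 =415/17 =24.41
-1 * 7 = -7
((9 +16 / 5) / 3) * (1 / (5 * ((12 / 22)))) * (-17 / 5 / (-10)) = 11407 / 22500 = 0.51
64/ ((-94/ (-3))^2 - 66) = 288/ 4121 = 0.07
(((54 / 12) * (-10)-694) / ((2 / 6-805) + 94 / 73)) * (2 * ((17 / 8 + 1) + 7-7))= 809205 / 140752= 5.75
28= 28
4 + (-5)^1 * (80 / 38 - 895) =84901 / 19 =4468.47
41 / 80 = 0.51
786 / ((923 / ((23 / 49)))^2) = 415794 / 2045481529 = 0.00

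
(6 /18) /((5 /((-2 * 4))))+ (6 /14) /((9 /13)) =3 /35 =0.09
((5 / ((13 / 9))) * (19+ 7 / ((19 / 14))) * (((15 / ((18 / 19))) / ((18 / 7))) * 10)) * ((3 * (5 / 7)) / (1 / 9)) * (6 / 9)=860625 / 13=66201.92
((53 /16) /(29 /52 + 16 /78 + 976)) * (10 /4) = 39 /4600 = 0.01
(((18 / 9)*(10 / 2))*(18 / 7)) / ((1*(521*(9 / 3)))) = 60 / 3647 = 0.02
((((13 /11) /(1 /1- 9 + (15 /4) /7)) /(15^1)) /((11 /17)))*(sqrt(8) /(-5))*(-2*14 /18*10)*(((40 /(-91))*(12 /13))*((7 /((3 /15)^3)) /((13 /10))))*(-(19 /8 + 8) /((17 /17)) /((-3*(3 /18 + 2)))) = 22124480000*sqrt(2) /500039397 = 62.57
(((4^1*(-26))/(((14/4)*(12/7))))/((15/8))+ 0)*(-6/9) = 832/135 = 6.16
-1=-1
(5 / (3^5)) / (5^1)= 1 / 243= 0.00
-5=-5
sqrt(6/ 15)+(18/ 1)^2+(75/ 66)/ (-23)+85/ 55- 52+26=sqrt(10)/ 5+151545/ 506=300.13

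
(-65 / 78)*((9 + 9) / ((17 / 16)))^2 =-69120 / 289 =-239.17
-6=-6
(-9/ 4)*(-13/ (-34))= -117/ 136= -0.86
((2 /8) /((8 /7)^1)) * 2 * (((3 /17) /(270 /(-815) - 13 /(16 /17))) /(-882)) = 163 /26337318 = 0.00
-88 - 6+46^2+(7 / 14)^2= 8089 / 4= 2022.25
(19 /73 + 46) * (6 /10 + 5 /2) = 104687 /730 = 143.41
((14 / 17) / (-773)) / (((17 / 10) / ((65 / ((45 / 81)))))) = -0.07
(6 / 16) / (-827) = -3 / 6616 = -0.00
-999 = -999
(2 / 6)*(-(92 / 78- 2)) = 32 / 117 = 0.27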